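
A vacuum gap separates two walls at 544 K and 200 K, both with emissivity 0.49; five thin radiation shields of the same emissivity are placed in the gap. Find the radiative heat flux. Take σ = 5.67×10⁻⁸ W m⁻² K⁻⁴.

Each of the 6 gaps contributes resistance (2/ε − 1) = 2/0.49 − 1 = 3.082; total = 18.49.
q = σ(T₁⁴ − T₂⁴) / 18.49 = 5.67×10⁻⁸ × 8.60×10^10 / 18.49 = 264 W/m².

q ≈ 264 W/m²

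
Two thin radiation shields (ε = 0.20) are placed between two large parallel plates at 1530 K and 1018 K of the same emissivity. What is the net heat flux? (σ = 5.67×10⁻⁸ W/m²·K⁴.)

q ≈ 9250 W/m²

Each of the 3 gaps contributes resistance (2/ε − 1) = 2/0.20 − 1 = 9.000; total = 27.00.
q = σ(T₁⁴ − T₂⁴) / 27.00 = 5.67×10⁻⁸ × 4.41×10^12 / 27.00 = 9250 W/m².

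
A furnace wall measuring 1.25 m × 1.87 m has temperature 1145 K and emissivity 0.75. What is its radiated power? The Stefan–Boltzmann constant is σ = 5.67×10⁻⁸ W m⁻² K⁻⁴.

P ≈ 1.71×10^5 W

A = 1.25 × 1.87 = 2.34 m².
P = εσAT⁴ = 0.75 × 5.67×10⁻⁸ × 2.34 × (1145)⁴ = 0.75 × 5.67×10⁻⁸ × 2.34 × 1.72×10^12.
P = 1.71×10^5 W.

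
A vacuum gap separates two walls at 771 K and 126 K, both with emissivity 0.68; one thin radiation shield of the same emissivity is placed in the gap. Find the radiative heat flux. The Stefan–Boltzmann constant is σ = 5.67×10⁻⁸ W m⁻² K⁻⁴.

Each of the 2 gaps contributes resistance (2/ε − 1) = 2/0.68 − 1 = 1.941; total = 3.882.
q = σ(T₁⁴ − T₂⁴) / 3.882 = 5.67×10⁻⁸ × 3.53×10^11 / 3.882 = 5160 W/m².

q ≈ 5160 W/m²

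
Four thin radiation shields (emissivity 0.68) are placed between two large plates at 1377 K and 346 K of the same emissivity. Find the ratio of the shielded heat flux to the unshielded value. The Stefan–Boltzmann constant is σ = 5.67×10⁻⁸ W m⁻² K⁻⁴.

ratio ≈ 0.200

With N identical shields there are N+1 = 5 gaps in series, each with the same radiative resistance, so the flux falls to 1/(N+1) of its unshielded value.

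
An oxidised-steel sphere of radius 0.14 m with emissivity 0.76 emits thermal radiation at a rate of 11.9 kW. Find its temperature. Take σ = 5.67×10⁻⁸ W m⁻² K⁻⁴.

T ≈ 1030 K

A = 4πr² = 4π × (0.14)² = 0.246 m².
From P = εσAT⁴, T = (P / εσA)^(1/4) = (11900 / (0.76 × 5.67×10⁻⁸ × 0.246))^(1/4).
T = (1.12×10^12)^(1/4) = 1030 K.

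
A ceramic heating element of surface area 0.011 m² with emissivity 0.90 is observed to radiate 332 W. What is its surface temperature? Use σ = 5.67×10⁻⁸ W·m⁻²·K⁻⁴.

From P = εσAT⁴, T = (P / εσA)^(1/4) = (332 / (0.90 × 5.67×10⁻⁸ × 0.0110))^(1/4).
T = (5.91×10^11)^(1/4) = 877 K.

T ≈ 877 K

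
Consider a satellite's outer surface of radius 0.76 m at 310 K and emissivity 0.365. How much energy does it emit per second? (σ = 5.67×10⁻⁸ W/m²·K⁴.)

A = 4πr² = 4π × (0.76)² = 7.26 m².
P = εσAT⁴ = 0.365 × 5.67×10⁻⁸ × 7.26 × (310)⁴ = 0.365 × 5.67×10⁻⁸ × 7.26 × 9.24×10^9.
P = 1390 W.

P ≈ 1390 W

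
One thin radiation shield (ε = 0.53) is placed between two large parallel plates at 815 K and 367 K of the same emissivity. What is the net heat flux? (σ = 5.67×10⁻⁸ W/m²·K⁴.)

Each of the 2 gaps contributes resistance (2/ε − 1) = 2/0.53 − 1 = 2.774; total = 5.547.
q = σ(T₁⁴ − T₂⁴) / 5.547 = 5.67×10⁻⁸ × 4.23×10^11 / 5.547 = 4320 W/m².

q ≈ 4320 W/m²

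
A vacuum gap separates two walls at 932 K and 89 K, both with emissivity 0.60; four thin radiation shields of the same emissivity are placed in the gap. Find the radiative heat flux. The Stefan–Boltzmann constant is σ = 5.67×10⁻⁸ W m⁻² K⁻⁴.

Each of the 5 gaps contributes resistance (2/ε − 1) = 2/0.60 − 1 = 2.333; total = 11.67.
q = σ(T₁⁴ − T₂⁴) / 11.67 = 5.67×10⁻⁸ × 7.54×10^11 / 11.67 = 3670 W/m².

q ≈ 3670 W/m²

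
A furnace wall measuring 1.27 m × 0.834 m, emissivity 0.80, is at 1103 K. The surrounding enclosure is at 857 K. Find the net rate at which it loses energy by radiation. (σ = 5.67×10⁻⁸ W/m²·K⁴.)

A = 1.27 × 0.834 = 1.06 m².
Q = εσA(T⁴ − T_s⁴). T⁴ − T_s⁴ = (1103)⁴ − (857)⁴ = 1.48×10^12 − 5.39×10^11 = 9.41×10^11 K⁴.
Q = 0.80 × 5.67×10⁻⁸ × 1.06 × 9.41×10^11 = 45200 W.

Q ≈ 45200 W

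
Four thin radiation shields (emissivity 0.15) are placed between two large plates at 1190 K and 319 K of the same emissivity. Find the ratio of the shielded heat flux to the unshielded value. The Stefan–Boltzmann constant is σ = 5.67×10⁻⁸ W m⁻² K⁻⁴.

With N identical shields there are N+1 = 5 gaps in series, each with the same radiative resistance, so the flux falls to 1/(N+1) of its unshielded value.

ratio ≈ 0.200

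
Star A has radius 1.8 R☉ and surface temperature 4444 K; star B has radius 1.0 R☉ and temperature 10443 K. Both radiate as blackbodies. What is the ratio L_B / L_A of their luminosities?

L_B/L_A ≈ 9.41

L = 4πR²σT⁴ ∝ R²T⁴, so L_B/L_A = (1.0/1.8)² × (10443/4444)⁴ = 0.309 × 30.5 = 9.41.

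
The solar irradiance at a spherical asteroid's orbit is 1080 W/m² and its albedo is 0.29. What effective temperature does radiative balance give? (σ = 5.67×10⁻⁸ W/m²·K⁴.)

T ≈ 241 K

Power absorbed = (1−a)S·πR²; power emitted = 4πR²σT⁴. Equating and cancelling πR²:
T = ((1−a)S / 4σ)^(1/4) = (767 / (4 × 5.67×10⁻⁸))^(1/4) = (3.38×10^9)^(1/4).
T = 241 K.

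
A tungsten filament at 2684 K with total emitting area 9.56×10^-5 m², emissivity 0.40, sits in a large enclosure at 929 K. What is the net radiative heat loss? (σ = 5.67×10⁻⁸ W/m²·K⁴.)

Q ≈ 111 W

Q = εσA(T⁴ − T_s⁴). T⁴ − T_s⁴ = (2684)⁴ − (929)⁴ = 5.19×10^13 − 7.45×10^11 = 5.12×10^13 K⁴.
Q = 0.40 × 5.67×10⁻⁸ × 9.56×10^-5 × 5.12×10^13 = 111 W.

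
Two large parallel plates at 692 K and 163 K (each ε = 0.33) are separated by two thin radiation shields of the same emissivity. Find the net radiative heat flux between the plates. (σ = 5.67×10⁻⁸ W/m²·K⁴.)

Each of the 3 gaps contributes resistance (2/ε − 1) = 2/0.33 − 1 = 5.061; total = 15.18.
q = σ(T₁⁴ − T₂⁴) / 15.18 = 5.67×10⁻⁸ × 2.29×10^11 / 15.18 = 854 W/m².

q ≈ 854 W/m²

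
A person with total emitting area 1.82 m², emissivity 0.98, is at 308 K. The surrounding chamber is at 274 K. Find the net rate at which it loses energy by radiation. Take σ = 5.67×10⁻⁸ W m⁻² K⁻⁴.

Q ≈ 340 W

Q = εσA(T⁴ − T_s⁴). T⁴ − T_s⁴ = (308)⁴ − (274)⁴ = 9.00×10^9 − 5.64×10^9 = 3.36×10^9 K⁴.
Q = 0.98 × 5.67×10⁻⁸ × 1.82 × 3.36×10^9 = 340 W.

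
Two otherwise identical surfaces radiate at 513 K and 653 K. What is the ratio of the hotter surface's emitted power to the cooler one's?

P ∝ T⁴, so the ratio is (653/513)⁴ = (1.273)⁴ = 2.63.

ratio ≈ 2.63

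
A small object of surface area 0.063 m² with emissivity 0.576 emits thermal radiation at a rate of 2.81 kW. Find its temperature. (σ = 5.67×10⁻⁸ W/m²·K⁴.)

From P = εσAT⁴, T = (P / εσA)^(1/4) = (2810 / (0.576 × 5.67×10⁻⁸ × 0.0630))^(1/4).
T = (1.37×10^12)^(1/4) = 1080 K.

T ≈ 1080 K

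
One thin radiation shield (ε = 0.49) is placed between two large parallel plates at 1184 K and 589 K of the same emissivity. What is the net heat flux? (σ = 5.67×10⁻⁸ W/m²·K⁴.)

q ≈ 17000 W/m²

Each of the 2 gaps contributes resistance (2/ε − 1) = 2/0.49 − 1 = 3.082; total = 6.163.
q = σ(T₁⁴ − T₂⁴) / 6.163 = 5.67×10⁻⁸ × 1.84×10^12 / 6.163 = 17000 W/m².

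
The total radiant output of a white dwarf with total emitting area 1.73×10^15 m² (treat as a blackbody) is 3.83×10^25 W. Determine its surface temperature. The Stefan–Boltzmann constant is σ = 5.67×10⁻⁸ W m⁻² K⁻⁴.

From P = σAT⁴, T = (P / σA)^(1/4) = (3.83×10^25 / (5.67×10⁻⁸ × 1.73×10^15))^(1/4).
T = (3.90×10^17)^(1/4) = 25000 K.

T ≈ 25000 K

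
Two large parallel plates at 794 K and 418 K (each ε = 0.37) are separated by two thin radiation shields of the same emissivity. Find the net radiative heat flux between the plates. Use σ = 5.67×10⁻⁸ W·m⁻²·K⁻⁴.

q ≈ 1570 W/m²

Each of the 3 gaps contributes resistance (2/ε − 1) = 2/0.37 − 1 = 4.405; total = 13.22.
q = σ(T₁⁴ − T₂⁴) / 13.22 = 5.67×10⁻⁸ × 3.67×10^11 / 13.22 = 1570 W/m².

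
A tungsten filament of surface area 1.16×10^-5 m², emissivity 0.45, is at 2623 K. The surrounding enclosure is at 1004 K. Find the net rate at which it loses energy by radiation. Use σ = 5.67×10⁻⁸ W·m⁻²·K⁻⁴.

Q ≈ 13.7 W

Q = εσA(T⁴ − T_s⁴). T⁴ − T_s⁴ = (2623)⁴ − (1004)⁴ = 4.73×10^13 − 1.02×10^12 = 4.63×10^13 K⁴.
Q = 0.45 × 5.67×10⁻⁸ × 1.16×10^-5 × 4.63×10^13 = 13.7 W.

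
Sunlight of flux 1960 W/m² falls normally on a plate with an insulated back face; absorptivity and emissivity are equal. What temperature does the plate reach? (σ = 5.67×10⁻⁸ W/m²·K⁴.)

T ≈ 431 K

Absorbed flux αS = emitted flux εσT⁴ (one radiating face); with α = ε, T = (S/σ)^(1/4).
T = (1960 / 5.67×10⁻⁸)^(1/4) = (3.46×10^10)^(1/4).
T = 431 K.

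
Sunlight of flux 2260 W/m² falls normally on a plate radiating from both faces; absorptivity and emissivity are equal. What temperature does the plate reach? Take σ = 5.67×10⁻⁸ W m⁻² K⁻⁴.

Absorbed flux αS = emitted flux 2εσT⁴ per unit area; with α = ε this gives T = (S/2σ)^(1/4).
T = (2260 / (2 × 5.67×10⁻⁸))^(1/4) = (1.99×10^10)^(1/4).
T = 376 K.

T ≈ 376 K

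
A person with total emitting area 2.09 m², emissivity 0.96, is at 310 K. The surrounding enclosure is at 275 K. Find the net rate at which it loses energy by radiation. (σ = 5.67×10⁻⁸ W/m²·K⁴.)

Q ≈ 400 W

Q = εσA(T⁴ − T_s⁴). T⁴ − T_s⁴ = (310)⁴ − (275)⁴ = 9.24×10^9 − 5.72×10^9 = 3.52×10^9 K⁴.
Q = 0.96 × 5.67×10⁻⁸ × 2.09 × 3.52×10^9 = 400 W.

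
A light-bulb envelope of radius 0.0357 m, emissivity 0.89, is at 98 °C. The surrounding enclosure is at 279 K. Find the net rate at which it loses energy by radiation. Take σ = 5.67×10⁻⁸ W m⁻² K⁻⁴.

Q ≈ 10.4 W

A = 4πr² = 4π × (0.0357)² = 0.0160 m².
Convert: 98 °C = 371 K.
Q = εσA(T⁴ − T_s⁴). T⁴ − T_s⁴ = (371)⁴ − (279)⁴ = 1.89×10^10 − 6.06×10^9 = 1.29×10^10 K⁴.
Q = 0.89 × 5.67×10⁻⁸ × 0.0160 × 1.29×10^10 = 10.4 W.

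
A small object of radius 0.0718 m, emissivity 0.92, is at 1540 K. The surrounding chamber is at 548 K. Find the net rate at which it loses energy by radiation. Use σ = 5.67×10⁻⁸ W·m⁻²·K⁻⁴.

Q ≈ 18700 W

A = 4πr² = 4π × (0.0718)² = 0.0648 m².
Q = εσA(T⁴ − T_s⁴). T⁴ − T_s⁴ = (1540)⁴ − (548)⁴ = 5.62×10^12 − 9.02×10^10 = 5.53×10^12 K⁴.
Q = 0.92 × 5.67×10⁻⁸ × 0.0648 × 5.53×10^12 = 18700 W.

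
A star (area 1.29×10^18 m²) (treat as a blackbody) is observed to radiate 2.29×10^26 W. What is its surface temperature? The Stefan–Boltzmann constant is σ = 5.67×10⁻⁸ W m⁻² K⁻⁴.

From P = σAT⁴, T = (P / σA)^(1/4) = (2.29×10^26 / (5.67×10⁻⁸ × 1.29×10^18))^(1/4).
T = (3.13×10^15)^(1/4) = 7480 K.

T ≈ 7480 K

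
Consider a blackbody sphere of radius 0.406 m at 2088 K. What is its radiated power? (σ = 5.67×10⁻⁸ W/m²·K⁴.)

P ≈ 2.23×10^6 W

A = 4πr² = 4π × (0.406)² = 2.07 m².
P = σAT⁴ = 5.67×10⁻⁸ × 2.07 × (2088)⁴ = 5.67×10⁻⁸ × 2.07 × 1.90×10^13.
P = 2.23×10^6 W.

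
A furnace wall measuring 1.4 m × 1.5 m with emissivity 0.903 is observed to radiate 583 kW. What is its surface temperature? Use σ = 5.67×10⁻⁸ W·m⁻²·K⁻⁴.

A = 1.4 × 1.5 = 2.10 m².
From P = εσAT⁴, T = (P / εσA)^(1/4) = (5.83×10^5 / (0.903 × 5.67×10⁻⁸ × 2.10))^(1/4).
T = (5.42×10^12)^(1/4) = 1530 K.

T ≈ 1530 K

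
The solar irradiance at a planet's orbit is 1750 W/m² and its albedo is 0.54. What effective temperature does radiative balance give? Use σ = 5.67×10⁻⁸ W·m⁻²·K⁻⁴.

T ≈ 244 K

Power absorbed = (1−a)S·πR²; power emitted = 4πR²σT⁴. Equating and cancelling πR²:
T = ((1−a)S / 4σ)^(1/4) = (805 / (4 × 5.67×10⁻⁸))^(1/4) = (3.55×10^9)^(1/4).
T = 244 K.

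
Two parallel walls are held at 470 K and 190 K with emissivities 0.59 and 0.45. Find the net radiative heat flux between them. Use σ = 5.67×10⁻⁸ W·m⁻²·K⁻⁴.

For two large parallel gray plates, q = σ(T₁⁴ − T₂⁴) / (1/ε₁ + 1/ε₂ − 1).
1/ε₁ + 1/ε₂ − 1 = 1/0.59 + 1/0.45 − 1 = 2.917.
T₁⁴ − T₂⁴ = 4.88×10^10 − 1.30×10^9 = 4.75×10^10 K⁴.
q = 5.67×10⁻⁸ × 4.75×10^10 / 2.917 = 923 W/m².

q ≈ 923 W/m²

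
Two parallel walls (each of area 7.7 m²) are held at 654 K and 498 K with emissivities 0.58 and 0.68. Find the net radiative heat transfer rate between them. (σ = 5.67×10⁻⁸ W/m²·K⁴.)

For two large parallel gray plates, q = σ(T₁⁴ − T₂⁴) / (1/ε₁ + 1/ε₂ − 1).
1/ε₁ + 1/ε₂ − 1 = 1/0.58 + 1/0.68 − 1 = 2.195.
T₁⁴ − T₂⁴ = 1.83×10^11 − 6.15×10^10 = 1.21×10^11 K⁴.
q = 5.67×10⁻⁸ × 1.21×10^11 / 2.195 = 3140 W/m².
Q = q·A = 3140 × 7.7 = 24200 W.

Q ≈ 24200 W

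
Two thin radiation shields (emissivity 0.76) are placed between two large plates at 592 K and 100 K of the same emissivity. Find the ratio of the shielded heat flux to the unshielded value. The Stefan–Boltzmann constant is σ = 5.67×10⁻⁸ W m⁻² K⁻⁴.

ratio ≈ 0.333

With N identical shields there are N+1 = 3 gaps in series, each with the same radiative resistance, so the flux falls to 1/(N+1) of its unshielded value.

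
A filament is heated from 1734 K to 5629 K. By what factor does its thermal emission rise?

P ∝ T⁴, so the ratio is (5629/1734)⁴ = (3.246)⁴ = 111.

ratio ≈ 111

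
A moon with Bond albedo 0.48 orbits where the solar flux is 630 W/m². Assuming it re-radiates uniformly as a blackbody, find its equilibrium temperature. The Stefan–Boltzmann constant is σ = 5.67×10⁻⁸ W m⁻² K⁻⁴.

Power absorbed = (1−a)S·πR²; power emitted = 4πR²σT⁴. Equating and cancelling πR²:
T = ((1−a)S / 4σ)^(1/4) = (328 / (4 × 5.67×10⁻⁸))^(1/4) = (1.44×10^9)^(1/4).
T = 195 K.

T ≈ 195 K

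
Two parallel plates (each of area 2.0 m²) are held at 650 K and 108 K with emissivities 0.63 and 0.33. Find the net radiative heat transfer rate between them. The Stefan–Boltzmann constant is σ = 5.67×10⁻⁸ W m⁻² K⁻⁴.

For two large parallel gray plates, q = σ(T₁⁴ − T₂⁴) / (1/ε₁ + 1/ε₂ − 1).
1/ε₁ + 1/ε₂ − 1 = 1/0.63 + 1/0.33 − 1 = 3.618.
T₁⁴ − T₂⁴ = 1.79×10^11 − 1.36×10^8 = 1.78×10^11 K⁴.
q = 5.67×10⁻⁸ × 1.78×10^11 / 3.618 = 2800 W/m².
Q = q·A = 2800 × 2.0 = 5590 W.

Q ≈ 5590 W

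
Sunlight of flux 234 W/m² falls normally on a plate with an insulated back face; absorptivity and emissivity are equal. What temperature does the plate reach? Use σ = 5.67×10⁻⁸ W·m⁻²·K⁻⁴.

T ≈ 253 K

Absorbed flux αS = emitted flux εσT⁴ (one radiating face); with α = ε, T = (S/σ)^(1/4).
T = (234 / 5.67×10⁻⁸)^(1/4) = (4.13×10^9)^(1/4).
T = 253 K.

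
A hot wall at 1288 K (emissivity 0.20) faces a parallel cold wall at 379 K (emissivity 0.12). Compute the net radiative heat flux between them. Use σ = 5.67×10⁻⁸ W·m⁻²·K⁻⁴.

q ≈ 12600 W/m²

For two large parallel gray plates, q = σ(T₁⁴ − T₂⁴) / (1/ε₁ + 1/ε₂ − 1).
1/ε₁ + 1/ε₂ − 1 = 1/0.20 + 1/0.12 − 1 = 12.33.
T₁⁴ − T₂⁴ = 2.75×10^12 − 2.06×10^10 = 2.73×10^12 K⁴.
q = 5.67×10⁻⁸ × 2.73×10^12 / 12.33 = 12600 W/m².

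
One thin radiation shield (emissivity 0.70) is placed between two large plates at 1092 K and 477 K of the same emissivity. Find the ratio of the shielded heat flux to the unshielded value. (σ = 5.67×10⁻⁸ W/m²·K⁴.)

With N identical shields there are N+1 = 2 gaps in series, each with the same radiative resistance, so the flux falls to 1/(N+1) of its unshielded value.

ratio ≈ 0.500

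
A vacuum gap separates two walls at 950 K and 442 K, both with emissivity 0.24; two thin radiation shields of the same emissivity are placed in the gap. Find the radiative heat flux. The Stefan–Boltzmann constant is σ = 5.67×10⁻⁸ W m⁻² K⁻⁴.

Each of the 3 gaps contributes resistance (2/ε − 1) = 2/0.24 − 1 = 7.333; total = 22.00.
q = σ(T₁⁴ − T₂⁴) / 22.00 = 5.67×10⁻⁸ × 7.76×10^11 / 22.00 = 2000 W/m².

q ≈ 2000 W/m²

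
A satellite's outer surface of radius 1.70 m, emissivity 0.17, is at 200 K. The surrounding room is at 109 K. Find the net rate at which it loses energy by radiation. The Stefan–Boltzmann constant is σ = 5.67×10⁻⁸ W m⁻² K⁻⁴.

A = 4πr² = 4π × (1.70)² = 36.3 m².
Q = εσA(T⁴ − T_s⁴). T⁴ − T_s⁴ = (200)⁴ − (109)⁴ = 1.60×10^9 − 1.41×10^8 = 1.46×10^9 K⁴.
Q = 0.17 × 5.67×10⁻⁸ × 36.3 × 1.46×10^9 = 511 W.

Q ≈ 511 W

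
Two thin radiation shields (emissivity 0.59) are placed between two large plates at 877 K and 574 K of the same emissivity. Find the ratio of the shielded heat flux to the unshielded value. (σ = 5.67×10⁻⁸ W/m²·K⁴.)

With N identical shields there are N+1 = 3 gaps in series, each with the same radiative resistance, so the flux falls to 1/(N+1) of its unshielded value.

ratio ≈ 0.333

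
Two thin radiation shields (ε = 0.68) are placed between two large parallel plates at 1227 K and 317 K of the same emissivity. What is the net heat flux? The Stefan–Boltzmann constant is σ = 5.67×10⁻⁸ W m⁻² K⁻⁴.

q ≈ 22000 W/m²

Each of the 3 gaps contributes resistance (2/ε − 1) = 2/0.68 − 1 = 1.941; total = 5.824.
q = σ(T₁⁴ − T₂⁴) / 5.824 = 5.67×10⁻⁸ × 2.26×10^12 / 5.824 = 22000 W/m².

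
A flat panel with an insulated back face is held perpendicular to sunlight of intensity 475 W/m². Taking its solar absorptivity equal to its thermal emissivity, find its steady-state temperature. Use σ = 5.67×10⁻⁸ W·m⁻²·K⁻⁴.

T ≈ 303 K

Absorbed flux αS = emitted flux εσT⁴ (one radiating face); with α = ε, T = (S/σ)^(1/4).
T = (475 / 5.67×10⁻⁸)^(1/4) = (8.38×10^9)^(1/4).
T = 303 K.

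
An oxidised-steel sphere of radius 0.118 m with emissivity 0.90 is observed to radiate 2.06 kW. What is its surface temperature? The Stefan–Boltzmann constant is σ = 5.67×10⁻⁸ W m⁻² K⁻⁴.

A = 4πr² = 4π × (0.118)² = 0.175 m².
From P = εσAT⁴, T = (P / εσA)^(1/4) = (2060 / (0.90 × 5.67×10⁻⁸ × 0.175))^(1/4).
T = (2.31×10^11)^(1/4) = 693 K.

T ≈ 693 K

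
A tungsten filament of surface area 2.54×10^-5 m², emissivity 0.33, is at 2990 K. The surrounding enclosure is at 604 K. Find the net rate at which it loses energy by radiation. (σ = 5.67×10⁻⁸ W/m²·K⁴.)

Q ≈ 37.9 W

Q = εσA(T⁴ − T_s⁴). T⁴ − T_s⁴ = (2990)⁴ − (604)⁴ = 7.99×10^13 − 1.33×10^11 = 7.98×10^13 K⁴.
Q = 0.33 × 5.67×10⁻⁸ × 2.54×10^-5 × 7.98×10^13 = 37.9 W.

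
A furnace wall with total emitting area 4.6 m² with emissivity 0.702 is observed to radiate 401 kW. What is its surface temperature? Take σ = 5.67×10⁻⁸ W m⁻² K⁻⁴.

T ≈ 1220 K

From P = εσAT⁴, T = (P / εσA)^(1/4) = (4.01×10^5 / (0.702 × 5.67×10⁻⁸ × 4.60))^(1/4).
T = (2.19×10^12)^(1/4) = 1220 K.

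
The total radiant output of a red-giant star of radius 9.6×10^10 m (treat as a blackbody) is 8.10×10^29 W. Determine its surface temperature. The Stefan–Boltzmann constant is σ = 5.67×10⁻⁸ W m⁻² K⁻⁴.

A = 4πr² = 4π × (9.6×10^10)² = 1.16×10^23 m².
From P = σAT⁴, T = (P / σA)^(1/4) = (8.10×10^29 / (5.67×10⁻⁸ × 1.16×10^23))^(1/4).
T = (1.23×10^14)^(1/4) = 3330 K.

T ≈ 3330 K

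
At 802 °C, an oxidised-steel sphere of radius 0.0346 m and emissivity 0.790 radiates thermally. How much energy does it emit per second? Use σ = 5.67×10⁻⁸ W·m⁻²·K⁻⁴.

P ≈ 900 W

A = 4πr² = 4π × (0.0346)² = 0.0150 m².
802 °C = 1075 K.
Stefan–Boltzmann: P = εσAT⁴ = 0.790 × 5.67×10⁻⁸ × 0.0150 × (1075)⁴ = 0.790 × 5.67×10⁻⁸ × 0.0150 × 1.34×10^12.
P = 900 W.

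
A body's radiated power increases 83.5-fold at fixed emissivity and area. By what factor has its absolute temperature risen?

factor ≈ 3.02

P ∝ T⁴ ⇒ T ∝ P^(1/4), so T scales by (83.5)^(1/4) = 3.02.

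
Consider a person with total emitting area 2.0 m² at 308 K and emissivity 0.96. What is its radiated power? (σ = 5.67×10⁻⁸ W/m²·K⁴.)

P = εσAT⁴ = 0.96 × 5.67×10⁻⁸ × 2.00 × (308)⁴ = 0.96 × 5.67×10⁻⁸ × 2.00 × 9.00×10^9.
P = 980 W.

P ≈ 980 W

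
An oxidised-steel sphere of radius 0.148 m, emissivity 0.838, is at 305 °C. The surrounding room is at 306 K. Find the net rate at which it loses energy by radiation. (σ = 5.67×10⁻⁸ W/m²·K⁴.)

Q ≈ 1350 W

A = 4πr² = 4π × (0.148)² = 0.275 m².
Convert: 305 °C = 578 K.
Q = εσA(T⁴ − T_s⁴). T⁴ − T_s⁴ = (578)⁴ − (306)⁴ = 1.12×10^11 − 8.77×10^9 = 1.03×10^11 K⁴.
Q = 0.838 × 5.67×10⁻⁸ × 0.275 × 1.03×10^11 = 1350 W.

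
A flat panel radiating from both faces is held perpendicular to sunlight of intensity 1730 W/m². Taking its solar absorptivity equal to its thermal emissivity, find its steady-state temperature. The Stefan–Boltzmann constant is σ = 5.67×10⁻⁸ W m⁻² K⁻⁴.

T ≈ 351 K

Absorbed flux αS = emitted flux 2εσT⁴ per unit area; with α = ε this gives T = (S/2σ)^(1/4).
T = (1730 / (2 × 5.67×10⁻⁸))^(1/4) = (1.53×10^10)^(1/4).
T = 351 K.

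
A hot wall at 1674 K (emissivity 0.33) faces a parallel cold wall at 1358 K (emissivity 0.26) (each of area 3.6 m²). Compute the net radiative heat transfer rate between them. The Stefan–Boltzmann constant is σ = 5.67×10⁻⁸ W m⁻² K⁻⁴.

Q ≈ 1.55×10^5 W

For two large parallel gray plates, q = σ(T₁⁴ − T₂⁴) / (1/ε₁ + 1/ε₂ − 1).
1/ε₁ + 1/ε₂ − 1 = 1/0.33 + 1/0.26 − 1 = 5.876.
T₁⁴ − T₂⁴ = 7.85×10^12 − 3.40×10^12 = 4.45×10^12 K⁴.
q = 5.67×10⁻⁸ × 4.45×10^12 / 5.876 = 43000 W/m².
Q = q·A = 43000 × 3.6 = 1.55×10^5 W.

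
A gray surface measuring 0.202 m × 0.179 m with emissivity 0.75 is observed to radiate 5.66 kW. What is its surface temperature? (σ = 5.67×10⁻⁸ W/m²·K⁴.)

A = 0.202 × 0.179 = 0.0362 m².
From P = εσAT⁴, T = (P / εσA)^(1/4) = (5660 / (0.75 × 5.67×10⁻⁸ × 0.0362))^(1/4).
T = (3.68×10^12)^(1/4) = 1390 K.

T ≈ 1390 K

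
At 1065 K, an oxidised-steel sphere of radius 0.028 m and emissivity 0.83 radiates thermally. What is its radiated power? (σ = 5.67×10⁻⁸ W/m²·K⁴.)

A = 4πr² = 4π × (0.028)² = 9.85×10^-3 m².
Stefan–Boltzmann: P = εσAT⁴ = 0.83 × 5.67×10⁻⁸ × 9.85×10^-3 × (1065)⁴ = 0.83 × 5.67×10⁻⁸ × 9.85×10^-3 × 1.29×10^12.
P = 596 W.

P ≈ 596 W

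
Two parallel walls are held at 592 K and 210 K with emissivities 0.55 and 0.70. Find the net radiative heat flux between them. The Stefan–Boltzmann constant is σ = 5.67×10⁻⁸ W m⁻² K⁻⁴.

q ≈ 3050 W/m²

For two large parallel gray plates, q = σ(T₁⁴ − T₂⁴) / (1/ε₁ + 1/ε₂ − 1).
1/ε₁ + 1/ε₂ − 1 = 1/0.55 + 1/0.70 − 1 = 2.247.
T₁⁴ − T₂⁴ = 1.23×10^11 − 1.94×10^9 = 1.21×10^11 K⁴.
q = 5.67×10⁻⁸ × 1.21×10^11 / 2.247 = 3050 W/m².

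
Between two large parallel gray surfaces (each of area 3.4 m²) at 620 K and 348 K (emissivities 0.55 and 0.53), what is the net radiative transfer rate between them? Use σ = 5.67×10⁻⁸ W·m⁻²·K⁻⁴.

Q ≈ 9490 W

For two large parallel gray plates, q = σ(T₁⁴ − T₂⁴) / (1/ε₁ + 1/ε₂ − 1).
1/ε₁ + 1/ε₂ − 1 = 1/0.55 + 1/0.53 − 1 = 2.705.
T₁⁴ − T₂⁴ = 1.48×10^11 − 1.47×10^10 = 1.33×10^11 K⁴.
q = 5.67×10⁻⁸ × 1.33×10^11 / 2.705 = 2790 W/m².
Q = q·A = 2790 × 3.4 = 9490 W.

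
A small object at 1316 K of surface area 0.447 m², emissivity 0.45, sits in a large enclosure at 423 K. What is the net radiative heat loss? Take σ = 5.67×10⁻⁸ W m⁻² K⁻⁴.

Q = εσA(T⁴ − T_s⁴). T⁴ − T_s⁴ = (1316)⁴ − (423)⁴ = 3.00×10^12 − 3.20×10^10 = 2.97×10^12 K⁴.
Q = 0.45 × 5.67×10⁻⁸ × 0.447 × 2.97×10^12 = 33800 W.

Q ≈ 33800 W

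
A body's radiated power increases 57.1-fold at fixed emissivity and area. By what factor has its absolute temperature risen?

P ∝ T⁴ ⇒ T ∝ P^(1/4), so T scales by (57.1)^(1/4) = 2.75.

factor ≈ 2.75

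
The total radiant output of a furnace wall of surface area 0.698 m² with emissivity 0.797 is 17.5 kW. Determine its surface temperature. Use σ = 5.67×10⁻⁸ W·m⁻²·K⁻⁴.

From P = εσAT⁴, T = (P / εσA)^(1/4) = (17500 / (0.797 × 5.67×10⁻⁸ × 0.698))^(1/4).
T = (5.55×10^11)^(1/4) = 863 K.

T ≈ 863 K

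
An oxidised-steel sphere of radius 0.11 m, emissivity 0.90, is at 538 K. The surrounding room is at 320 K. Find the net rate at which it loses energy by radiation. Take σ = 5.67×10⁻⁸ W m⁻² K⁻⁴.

A = 4πr² = 4π × (0.11)² = 0.152 m².
Q = εσA(T⁴ − T_s⁴). T⁴ − T_s⁴ = (538)⁴ − (320)⁴ = 8.38×10^10 − 1.05×10^10 = 7.33×10^10 K⁴.
Q = 0.90 × 5.67×10⁻⁸ × 0.152 × 7.33×10^10 = 569 W.

Q ≈ 569 W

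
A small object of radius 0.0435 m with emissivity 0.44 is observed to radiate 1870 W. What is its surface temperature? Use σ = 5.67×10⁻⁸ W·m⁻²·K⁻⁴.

T ≈ 1330 K

A = 4πr² = 4π × (0.0435)² = 0.0238 m².
From P = εσAT⁴, T = (P / εσA)^(1/4) = (1870 / (0.44 × 5.67×10⁻⁸ × 0.0238))^(1/4).
T = (3.15×10^12)^(1/4) = 1330 K.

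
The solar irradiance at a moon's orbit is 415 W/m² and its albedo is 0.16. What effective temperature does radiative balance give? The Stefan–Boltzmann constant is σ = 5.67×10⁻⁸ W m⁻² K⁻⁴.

Power absorbed = (1−a)S·πR²; power emitted = 4πR²σT⁴. Equating and cancelling πR²:
T = ((1−a)S / 4σ)^(1/4) = (349 / (4 × 5.67×10⁻⁸))^(1/4) = (1.54×10^9)^(1/4).
T = 198 K.

T ≈ 198 K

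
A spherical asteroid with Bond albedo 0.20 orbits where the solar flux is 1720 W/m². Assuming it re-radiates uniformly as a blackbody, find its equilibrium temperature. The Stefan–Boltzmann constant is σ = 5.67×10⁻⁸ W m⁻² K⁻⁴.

T ≈ 279 K

Power absorbed = (1−a)S·πR²; power emitted = 4πR²σT⁴. Equating and cancelling πR²:
T = ((1−a)S / 4σ)^(1/4) = (1380 / (4 × 5.67×10⁻⁸))^(1/4) = (6.07×10^9)^(1/4).
T = 279 K.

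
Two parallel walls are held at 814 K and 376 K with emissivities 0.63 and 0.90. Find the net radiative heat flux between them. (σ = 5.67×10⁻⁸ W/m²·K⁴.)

For two large parallel gray plates, q = σ(T₁⁴ − T₂⁴) / (1/ε₁ + 1/ε₂ − 1).
1/ε₁ + 1/ε₂ − 1 = 1/0.63 + 1/0.90 − 1 = 1.698.
T₁⁴ − T₂⁴ = 4.39×10^11 − 2.00×10^10 = 4.19×10^11 K⁴.
q = 5.67×10⁻⁸ × 4.19×10^11 / 1.698 = 14000 W/m².

q ≈ 14000 W/m²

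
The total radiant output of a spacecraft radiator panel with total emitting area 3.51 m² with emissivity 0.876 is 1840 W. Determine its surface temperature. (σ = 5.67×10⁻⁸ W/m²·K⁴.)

From P = εσAT⁴, T = (P / εσA)^(1/4) = (1840 / (0.876 × 5.67×10⁻⁸ × 3.51))^(1/4).
T = (1.06×10^10)^(1/4) = 321 K.

T ≈ 321 K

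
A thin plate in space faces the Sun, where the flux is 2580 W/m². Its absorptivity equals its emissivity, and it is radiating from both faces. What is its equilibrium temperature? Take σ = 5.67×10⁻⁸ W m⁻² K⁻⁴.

T ≈ 388 K

Absorbed flux αS = emitted flux 2εσT⁴ per unit area; with α = ε this gives T = (S/2σ)^(1/4).
T = (2580 / (2 × 5.67×10⁻⁸))^(1/4) = (2.28×10^10)^(1/4).
T = 388 K.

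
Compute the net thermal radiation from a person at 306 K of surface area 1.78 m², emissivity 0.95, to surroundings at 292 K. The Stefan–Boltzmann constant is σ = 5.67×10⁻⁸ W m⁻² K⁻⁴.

Q = εσA(T⁴ − T_s⁴). T⁴ − T_s⁴ = (306)⁴ − (292)⁴ = 8.77×10^9 − 7.27×10^9 = 1.50×10^9 K⁴.
Q = 0.95 × 5.67×10⁻⁸ × 1.78 × 1.50×10^9 = 144 W.

Q ≈ 144 W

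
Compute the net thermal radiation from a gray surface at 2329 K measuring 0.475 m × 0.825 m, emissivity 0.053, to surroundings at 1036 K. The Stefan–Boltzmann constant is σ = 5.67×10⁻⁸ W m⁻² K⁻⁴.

Q ≈ 33300 W

A = 0.475 × 0.825 = 0.392 m².
Q = εσA(T⁴ − T_s⁴). T⁴ − T_s⁴ = (2329)⁴ − (1036)⁴ = 2.94×10^13 − 1.15×10^12 = 2.83×10^13 K⁴.
Q = 0.053 × 5.67×10⁻⁸ × 0.392 × 2.83×10^13 = 33300 W.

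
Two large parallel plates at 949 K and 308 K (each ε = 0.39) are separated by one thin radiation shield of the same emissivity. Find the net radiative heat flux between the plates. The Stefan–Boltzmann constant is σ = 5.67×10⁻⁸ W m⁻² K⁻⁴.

q ≈ 5510 W/m²

Each of the 2 gaps contributes resistance (2/ε − 1) = 2/0.39 − 1 = 4.128; total = 8.256.
q = σ(T₁⁴ − T₂⁴) / 8.256 = 5.67×10⁻⁸ × 8.02×10^11 / 8.256 = 5510 W/m².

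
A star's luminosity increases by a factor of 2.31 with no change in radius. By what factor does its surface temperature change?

factor ≈ 1.23

P ∝ T⁴ ⇒ T ∝ P^(1/4), so T scales by (2.31)^(1/4) = 1.23.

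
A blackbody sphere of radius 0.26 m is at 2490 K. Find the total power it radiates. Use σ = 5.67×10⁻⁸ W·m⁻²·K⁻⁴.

A = 4πr² = 4π × (0.26)² = 0.849 m².
P = σAT⁴ = 5.67×10⁻⁸ × 0.849 × (2490)⁴ = 5.67×10⁻⁸ × 0.849 × 3.84×10^13.
P = 1.85×10^6 W.

P ≈ 1.85×10^6 W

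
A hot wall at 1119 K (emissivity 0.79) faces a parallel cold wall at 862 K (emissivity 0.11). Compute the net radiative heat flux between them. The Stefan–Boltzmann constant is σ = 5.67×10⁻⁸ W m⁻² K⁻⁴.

For two large parallel gray plates, q = σ(T₁⁴ − T₂⁴) / (1/ε₁ + 1/ε₂ − 1).
1/ε₁ + 1/ε₂ − 1 = 1/0.79 + 1/0.11 − 1 = 9.357.
T₁⁴ − T₂⁴ = 1.57×10^12 − 5.52×10^11 = 1.02×10^12 K⁴.
q = 5.67×10⁻⁸ × 1.02×10^12 / 9.357 = 6160 W/m².

q ≈ 6160 W/m²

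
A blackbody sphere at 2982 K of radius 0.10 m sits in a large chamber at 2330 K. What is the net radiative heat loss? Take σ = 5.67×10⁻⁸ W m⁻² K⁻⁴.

Q ≈ 3.53×10^5 W

A = 4πr² = 4π × (0.10)² = 0.126 m².
Q = σA(T⁴ − T_s⁴). T⁴ − T_s⁴ = (2982)⁴ − (2330)⁴ = 7.91×10^13 − 2.95×10^13 = 4.96×10^13 K⁴.
Q = 5.67×10⁻⁸ × 0.126 × 4.96×10^13 = 3.53×10^5 W.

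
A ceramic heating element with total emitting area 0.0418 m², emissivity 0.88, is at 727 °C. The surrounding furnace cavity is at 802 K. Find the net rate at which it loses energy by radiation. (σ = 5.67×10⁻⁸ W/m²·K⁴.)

Q ≈ 1220 W

Convert: 727 °C = 1000 K.
Q = εσA(T⁴ − T_s⁴). T⁴ − T_s⁴ = (1000)⁴ − (802)⁴ = 1.00×10^12 − 4.14×10^11 = 5.86×10^11 K⁴.
Q = 0.88 × 5.67×10⁻⁸ × 0.0418 × 5.86×10^11 = 1220 W.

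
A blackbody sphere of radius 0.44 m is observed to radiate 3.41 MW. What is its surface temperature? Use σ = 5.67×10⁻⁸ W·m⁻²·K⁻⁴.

A = 4πr² = 4π × (0.44)² = 2.43 m².
From P = σAT⁴, T = (P / σA)^(1/4) = (3.41×10^6 / (5.67×10⁻⁸ × 2.43))^(1/4).
T = (2.47×10^13)^(1/4) = 2230 K.

T ≈ 2230 K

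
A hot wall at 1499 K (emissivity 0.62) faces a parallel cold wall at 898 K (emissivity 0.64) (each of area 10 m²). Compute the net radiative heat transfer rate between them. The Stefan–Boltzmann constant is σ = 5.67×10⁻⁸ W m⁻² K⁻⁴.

For two large parallel gray plates, q = σ(T₁⁴ − T₂⁴) / (1/ε₁ + 1/ε₂ − 1).
1/ε₁ + 1/ε₂ − 1 = 1/0.62 + 1/0.64 − 1 = 2.175.
T₁⁴ − T₂⁴ = 5.05×10^12 − 6.50×10^11 = 4.40×10^12 K⁴.
q = 5.67×10⁻⁸ × 4.40×10^12 / 2.175 = 1.15×10^5 W/m².
Q = q·A = 1.15×10^5 × 10 = 1.15×10^6 W.

Q ≈ 1.15×10^6 W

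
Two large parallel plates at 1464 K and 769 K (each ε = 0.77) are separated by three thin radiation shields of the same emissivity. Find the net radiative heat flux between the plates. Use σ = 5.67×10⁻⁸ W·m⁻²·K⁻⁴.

q ≈ 37700 W/m²

Each of the 4 gaps contributes resistance (2/ε − 1) = 2/0.77 − 1 = 1.597; total = 6.390.
q = σ(T₁⁴ − T₂⁴) / 6.390 = 5.67×10⁻⁸ × 4.24×10^12 / 6.390 = 37700 W/m².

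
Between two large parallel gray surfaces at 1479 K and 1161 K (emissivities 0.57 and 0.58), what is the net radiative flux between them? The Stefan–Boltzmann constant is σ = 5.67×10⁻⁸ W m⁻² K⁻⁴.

For two large parallel gray plates, q = σ(T₁⁴ − T₂⁴) / (1/ε₁ + 1/ε₂ − 1).
1/ε₁ + 1/ε₂ − 1 = 1/0.57 + 1/0.58 − 1 = 2.479.
T₁⁴ − T₂⁴ = 4.78×10^12 − 1.82×10^12 = 2.97×10^12 K⁴.
q = 5.67×10⁻⁸ × 2.97×10^12 / 2.479 = 67900 W/m².

q ≈ 67900 W/m²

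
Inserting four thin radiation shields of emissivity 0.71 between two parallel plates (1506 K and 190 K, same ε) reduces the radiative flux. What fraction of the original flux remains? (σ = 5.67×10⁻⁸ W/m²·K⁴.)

ratio ≈ 0.200

With N identical shields there are N+1 = 5 gaps in series, each with the same radiative resistance, so the flux falls to 1/(N+1) of its unshielded value.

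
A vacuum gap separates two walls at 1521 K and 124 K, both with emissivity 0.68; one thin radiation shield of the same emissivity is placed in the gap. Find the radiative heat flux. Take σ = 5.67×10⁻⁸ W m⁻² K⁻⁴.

Each of the 2 gaps contributes resistance (2/ε − 1) = 2/0.68 − 1 = 1.941; total = 3.882.
q = σ(T₁⁴ − T₂⁴) / 3.882 = 5.67×10⁻⁸ × 5.35×10^12 / 3.882 = 78200 W/m².

q ≈ 78200 W/m²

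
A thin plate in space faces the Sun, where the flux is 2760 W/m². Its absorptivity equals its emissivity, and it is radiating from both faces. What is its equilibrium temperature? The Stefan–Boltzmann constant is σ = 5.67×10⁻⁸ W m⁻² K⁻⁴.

T ≈ 395 K

Absorbed flux αS = emitted flux 2εσT⁴ per unit area; with α = ε this gives T = (S/2σ)^(1/4).
T = (2760 / (2 × 5.67×10⁻⁸))^(1/4) = (2.43×10^10)^(1/4).
T = 395 K.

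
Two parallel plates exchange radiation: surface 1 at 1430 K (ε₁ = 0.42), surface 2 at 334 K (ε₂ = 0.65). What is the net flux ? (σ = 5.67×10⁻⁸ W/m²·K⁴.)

q ≈ 81000 W/m²

For two large parallel gray plates, q = σ(T₁⁴ − T₂⁴) / (1/ε₁ + 1/ε₂ − 1).
1/ε₁ + 1/ε₂ − 1 = 1/0.42 + 1/0.65 − 1 = 2.919.
T₁⁴ − T₂⁴ = 4.18×10^12 − 1.24×10^10 = 4.17×10^12 K⁴.
q = 5.67×10⁻⁸ × 4.17×10^12 / 2.919 = 81000 W/m².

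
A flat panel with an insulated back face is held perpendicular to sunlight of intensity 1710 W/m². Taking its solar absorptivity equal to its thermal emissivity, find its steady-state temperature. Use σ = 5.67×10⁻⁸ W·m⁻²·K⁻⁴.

T ≈ 417 K

Absorbed flux αS = emitted flux εσT⁴ (one radiating face); with α = ε, T = (S/σ)^(1/4).
T = (1710 / 5.67×10⁻⁸)^(1/4) = (3.02×10^10)^(1/4).
T = 417 K.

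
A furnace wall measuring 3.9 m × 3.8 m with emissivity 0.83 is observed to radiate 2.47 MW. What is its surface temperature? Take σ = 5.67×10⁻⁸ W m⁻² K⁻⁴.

A = 3.9 × 3.8 = 14.8 m².
From P = εσAT⁴, T = (P / εσA)^(1/4) = (2.47×10^6 / (0.83 × 5.67×10⁻⁸ × 14.8))^(1/4).
T = (3.54×10^12)^(1/4) = 1370 K.

T ≈ 1370 K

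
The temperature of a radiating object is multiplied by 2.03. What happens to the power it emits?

factor ≈ 17.0

P ∝ T⁴, so the power scales as (2.03)⁴ = 17.0.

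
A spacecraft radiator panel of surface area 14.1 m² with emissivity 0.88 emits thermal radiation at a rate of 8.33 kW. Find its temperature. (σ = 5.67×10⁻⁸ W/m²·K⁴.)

From P = εσAT⁴, T = (P / εσA)^(1/4) = (8330 / (0.88 × 5.67×10⁻⁸ × 14.1))^(1/4).
T = (1.18×10^10)^(1/4) = 330 K.

T ≈ 330 K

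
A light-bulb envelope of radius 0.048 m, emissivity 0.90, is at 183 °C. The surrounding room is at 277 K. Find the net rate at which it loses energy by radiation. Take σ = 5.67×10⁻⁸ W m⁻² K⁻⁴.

A = 4πr² = 4π × (0.048)² = 0.0290 m².
Convert: 183 °C = 456 K.
Q = εσA(T⁴ − T_s⁴). T⁴ − T_s⁴ = (456)⁴ − (277)⁴ = 4.32×10^10 − 5.89×10^9 = 3.74×10^10 K⁴.
Q = 0.90 × 5.67×10⁻⁸ × 0.0290 × 3.74×10^10 = 55.2 W.

Q ≈ 55.2 W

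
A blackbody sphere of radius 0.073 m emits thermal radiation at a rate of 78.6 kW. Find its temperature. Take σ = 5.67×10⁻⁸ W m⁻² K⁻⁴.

A = 4πr² = 4π × (0.073)² = 0.0670 m².
From P = σAT⁴, T = (P / σA)^(1/4) = (78600 / (5.67×10⁻⁸ × 0.0670))^(1/4).
T = (2.07×10^13)^(1/4) = 2130 K.

T ≈ 2130 K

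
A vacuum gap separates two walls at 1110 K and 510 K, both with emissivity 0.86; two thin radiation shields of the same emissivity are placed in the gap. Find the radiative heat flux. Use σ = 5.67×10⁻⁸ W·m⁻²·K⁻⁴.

q ≈ 20700 W/m²

Each of the 3 gaps contributes resistance (2/ε − 1) = 2/0.86 − 1 = 1.326; total = 3.977.
q = σ(T₁⁴ − T₂⁴) / 3.977 = 5.67×10⁻⁸ × 1.45×10^12 / 3.977 = 20700 W/m².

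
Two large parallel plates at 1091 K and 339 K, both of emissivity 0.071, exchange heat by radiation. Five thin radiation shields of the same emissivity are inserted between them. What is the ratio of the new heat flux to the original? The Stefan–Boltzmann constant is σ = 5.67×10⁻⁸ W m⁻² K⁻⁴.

With N identical shields there are N+1 = 6 gaps in series, each with the same radiative resistance, so the flux falls to 1/(N+1) of its unshielded value.

ratio ≈ 0.167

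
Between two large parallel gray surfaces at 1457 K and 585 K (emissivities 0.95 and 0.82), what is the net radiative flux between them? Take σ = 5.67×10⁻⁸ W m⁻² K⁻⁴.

q ≈ 1.96×10^5 W/m²

For two large parallel gray plates, q = σ(T₁⁴ − T₂⁴) / (1/ε₁ + 1/ε₂ − 1).
1/ε₁ + 1/ε₂ − 1 = 1/0.95 + 1/0.82 − 1 = 1.272.
T₁⁴ − T₂⁴ = 4.51×10^12 − 1.17×10^11 = 4.39×10^12 K⁴.
q = 5.67×10⁻⁸ × 4.39×10^12 / 1.272 = 1.96×10^5 W/m².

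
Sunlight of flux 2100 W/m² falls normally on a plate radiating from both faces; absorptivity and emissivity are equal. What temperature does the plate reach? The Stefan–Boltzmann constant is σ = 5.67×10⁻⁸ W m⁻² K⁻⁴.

T ≈ 369 K

Absorbed flux αS = emitted flux 2εσT⁴ per unit area; with α = ε this gives T = (S/2σ)^(1/4).
T = (2100 / (2 × 5.67×10⁻⁸))^(1/4) = (1.85×10^10)^(1/4).
T = 369 K.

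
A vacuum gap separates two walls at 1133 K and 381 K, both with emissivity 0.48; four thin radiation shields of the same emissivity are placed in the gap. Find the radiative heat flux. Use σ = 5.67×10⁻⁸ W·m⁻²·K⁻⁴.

q ≈ 5830 W/m²

Each of the 5 gaps contributes resistance (2/ε − 1) = 2/0.48 − 1 = 3.167; total = 15.83.
q = σ(T₁⁴ − T₂⁴) / 15.83 = 5.67×10⁻⁸ × 1.63×10^12 / 15.83 = 5830 W/m².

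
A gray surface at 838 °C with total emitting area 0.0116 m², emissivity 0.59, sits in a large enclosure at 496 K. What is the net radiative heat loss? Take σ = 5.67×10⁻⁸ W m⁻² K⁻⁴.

Q ≈ 568 W

Convert: 838 °C = 1111 K.
Q = εσA(T⁴ − T_s⁴). T⁴ − T_s⁴ = (1111)⁴ − (496)⁴ = 1.52×10^12 − 6.05×10^10 = 1.46×10^12 K⁴.
Q = 0.59 × 5.67×10⁻⁸ × 0.0116 × 1.46×10^12 = 568 W.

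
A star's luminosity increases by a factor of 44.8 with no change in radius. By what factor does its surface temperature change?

P ∝ T⁴ ⇒ T ∝ P^(1/4), so T scales by (44.8)^(1/4) = 2.59.

factor ≈ 2.59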